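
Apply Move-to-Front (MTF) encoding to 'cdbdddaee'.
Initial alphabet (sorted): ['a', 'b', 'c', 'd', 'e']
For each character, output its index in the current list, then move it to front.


MTF encoding:
'c': index 2 in ['a', 'b', 'c', 'd', 'e'] -> ['c', 'a', 'b', 'd', 'e']
'd': index 3 in ['c', 'a', 'b', 'd', 'e'] -> ['d', 'c', 'a', 'b', 'e']
'b': index 3 in ['d', 'c', 'a', 'b', 'e'] -> ['b', 'd', 'c', 'a', 'e']
'd': index 1 in ['b', 'd', 'c', 'a', 'e'] -> ['d', 'b', 'c', 'a', 'e']
'd': index 0 in ['d', 'b', 'c', 'a', 'e'] -> ['d', 'b', 'c', 'a', 'e']
'd': index 0 in ['d', 'b', 'c', 'a', 'e'] -> ['d', 'b', 'c', 'a', 'e']
'a': index 3 in ['d', 'b', 'c', 'a', 'e'] -> ['a', 'd', 'b', 'c', 'e']
'e': index 4 in ['a', 'd', 'b', 'c', 'e'] -> ['e', 'a', 'd', 'b', 'c']
'e': index 0 in ['e', 'a', 'd', 'b', 'c'] -> ['e', 'a', 'd', 'b', 'c']


Output: [2, 3, 3, 1, 0, 0, 3, 4, 0]


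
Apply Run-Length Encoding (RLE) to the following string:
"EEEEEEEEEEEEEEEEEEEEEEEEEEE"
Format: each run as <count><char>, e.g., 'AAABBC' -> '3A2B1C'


Scanning runs left to right:
  i=0: run of 'E' x 27 -> '27E'

RLE = 27E


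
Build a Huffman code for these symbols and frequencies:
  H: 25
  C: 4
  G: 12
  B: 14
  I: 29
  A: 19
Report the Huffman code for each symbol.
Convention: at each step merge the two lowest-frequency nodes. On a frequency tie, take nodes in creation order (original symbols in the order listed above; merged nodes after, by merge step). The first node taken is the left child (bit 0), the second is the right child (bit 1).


Huffman tree construction:
Step 1: Merge C(4) + G(12) = 16
Step 2: Merge B(14) + (C+G)(16) = 30
Step 3: Merge A(19) + H(25) = 44
Step 4: Merge I(29) + (B+(C+G))(30) = 59
Step 5: Merge (A+H)(44) + (I+(B+(C+G)))(59) = 103
Read each symbol's code off the tree from the root (left child = 0, right child = 1).

Codes:
  H: 01 (length 2)
  C: 1110 (length 4)
  G: 1111 (length 4)
  B: 110 (length 3)
  I: 10 (length 2)
  A: 00 (length 2)
Average code length: 252/103 = 2.4466 bits/symbol


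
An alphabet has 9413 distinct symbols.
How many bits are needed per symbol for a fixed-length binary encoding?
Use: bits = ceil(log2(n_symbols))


log2(9413) = 13.2004
Bracket: 2^13 = 8192 < 9413 <= 2^14 = 16384
So ceil(log2(9413)) = 14

bits = ceil(log2(9413)) = ceil(13.2004) = 14 bits


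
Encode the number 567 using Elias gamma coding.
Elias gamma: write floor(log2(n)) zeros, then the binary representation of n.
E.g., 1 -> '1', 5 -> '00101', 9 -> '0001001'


num_bits = floor(log2(567)) + 1 = 10
leading_zeros = num_bits - 1 = 9
binary(567) = 1000110111

Elias gamma(567) = '000000000' + '1000110111' = 0000000001000110111 (19 bits)


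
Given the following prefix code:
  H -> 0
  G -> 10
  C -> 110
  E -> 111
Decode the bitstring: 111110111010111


Decoding step by step:
Bits 111 -> E
Bits 110 -> C
Bits 111 -> E
Bits 0 -> H
Bits 10 -> G
Bits 111 -> E


Decoded message: ECEHGE


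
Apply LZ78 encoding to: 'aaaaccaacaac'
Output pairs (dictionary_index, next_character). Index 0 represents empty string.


LZ78 encoding steps:
Dictionary: {0: ''}
Step 1: w='' (idx 0), next='a' -> output (0, 'a'), add 'a' as idx 1
Step 2: w='a' (idx 1), next='a' -> output (1, 'a'), add 'aa' as idx 2
Step 3: w='a' (idx 1), next='c' -> output (1, 'c'), add 'ac' as idx 3
Step 4: w='' (idx 0), next='c' -> output (0, 'c'), add 'c' as idx 4
Step 5: w='aa' (idx 2), next='c' -> output (2, 'c'), add 'aac' as idx 5
Step 6: w='aac' (idx 5), end of input -> output (5, '')


Encoded: [(0, 'a'), (1, 'a'), (1, 'c'), (0, 'c'), (2, 'c'), (5, '')]


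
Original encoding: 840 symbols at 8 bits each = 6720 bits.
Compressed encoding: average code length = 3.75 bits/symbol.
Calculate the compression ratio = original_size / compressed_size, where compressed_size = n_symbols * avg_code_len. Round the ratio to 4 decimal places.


original_size = n_symbols * orig_bits = 840 * 8 = 6720 bits
compressed_size = n_symbols * avg_code_len = 840 * 3.75 = 3150.0 bits
ratio = original_size / compressed_size = 6720 / 3150.0 = 2.1333

Compression ratio = 2.1333


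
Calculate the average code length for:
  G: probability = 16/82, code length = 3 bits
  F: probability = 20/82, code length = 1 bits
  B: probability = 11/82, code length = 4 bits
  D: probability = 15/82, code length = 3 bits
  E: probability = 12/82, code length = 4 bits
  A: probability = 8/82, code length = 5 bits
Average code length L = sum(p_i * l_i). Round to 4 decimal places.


Weighted contributions p_i * l_i:
  G: (16/82) * 3 = 48/82
  F: (20/82) * 1 = 20/82
  B: (11/82) * 4 = 44/82
  D: (15/82) * 3 = 45/82
  E: (12/82) * 4 = 48/82
  A: (8/82) * 5 = 40/82
Sum = (48 + 20 + 44 + 45 + 48 + 40)/82 = 245/82

L = 245/82 = 2.9878 bits/symbol


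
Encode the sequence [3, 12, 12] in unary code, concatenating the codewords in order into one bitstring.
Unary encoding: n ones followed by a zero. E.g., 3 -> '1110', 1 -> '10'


Encode each number as n ones followed by a terminating 0:
  3 -> 1110 (4 bits)
  12 -> 1111111111110 (13 bits)
  12 -> 1111111111110 (13 bits)
Total length = 4 + 13 + 13 = 30 bits.

Unary([3, 12, 12]) = 111011111111111101111111111110 (30 bits)


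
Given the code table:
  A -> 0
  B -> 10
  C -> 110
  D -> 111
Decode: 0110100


Decoding:
0 -> A
110 -> C
10 -> B
0 -> A


Result: ACBA


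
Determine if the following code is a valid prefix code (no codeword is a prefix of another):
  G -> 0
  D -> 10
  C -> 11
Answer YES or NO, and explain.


Checking each pair (does one codeword prefix another?):
  G='0' vs D='10': no prefix
  G='0' vs C='11': no prefix
  D='10' vs G='0': no prefix
  D='10' vs C='11': no prefix
  C='11' vs G='0': no prefix
  C='11' vs D='10': no prefix
No violation found over all pairs.

YES -- this is a valid prefix code. No codeword is a prefix of any other codeword.


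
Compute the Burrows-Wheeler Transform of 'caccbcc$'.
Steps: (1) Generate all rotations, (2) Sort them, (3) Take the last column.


Rotations (sorted):
  0: $caccbcc -> last char: c
  1: accbcc$c -> last char: c
  2: bcc$cacc -> last char: c
  3: c$caccbc -> last char: c
  4: caccbcc$ -> last char: $
  5: cbcc$cac -> last char: c
  6: cc$caccb -> last char: b
  7: ccbcc$ca -> last char: a


BWT = cccc$cba


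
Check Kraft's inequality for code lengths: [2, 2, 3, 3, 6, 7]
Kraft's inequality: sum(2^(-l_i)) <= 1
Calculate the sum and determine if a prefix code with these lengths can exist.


Sum = 2^(-2) + 2^(-2) + 2^(-3) + 2^(-3) + 2^(-6) + 2^(-7)
    = 0.25 + 0.25 + 0.125 + 0.125 + 0.015625 + 0.0078125
    = 99/128 = 0.7734375
Since 0.7734375 <= 1, Kraft's inequality IS satisfied.
A prefix code with these lengths CAN exist.

Kraft sum = 0.7734375. Satisfied.


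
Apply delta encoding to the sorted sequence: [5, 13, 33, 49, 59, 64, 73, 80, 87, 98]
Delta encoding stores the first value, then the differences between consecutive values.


First value: 5
Deltas:
  13 - 5 = 8
  33 - 13 = 20
  49 - 33 = 16
  59 - 49 = 10
  64 - 59 = 5
  73 - 64 = 9
  80 - 73 = 7
  87 - 80 = 7
  98 - 87 = 11


Delta encoded: [5, 8, 20, 16, 10, 5, 9, 7, 7, 11]


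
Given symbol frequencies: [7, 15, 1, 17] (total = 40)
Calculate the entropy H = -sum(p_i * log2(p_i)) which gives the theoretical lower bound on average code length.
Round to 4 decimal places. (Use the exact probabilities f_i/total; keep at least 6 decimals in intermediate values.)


Per-symbol terms -p_i * log2(p_i) with p_i = f_i/40:
  p = 7/40 = 0.175000: log2(p) = -2.514573, -p*log2(p) = 0.440050
  p = 15/40 = 0.375000: log2(p) = -1.415037, -p*log2(p) = 0.530639
  p = 1/40 = 0.025000: log2(p) = -5.321928, -p*log2(p) = 0.133048
  p = 17/40 = 0.425000: log2(p) = -1.234465, -p*log2(p) = 0.524648
H = 0.440050 + 0.530639 + 0.133048 + 0.524648 = 1.628385

H = 1.6284 bits/symbol


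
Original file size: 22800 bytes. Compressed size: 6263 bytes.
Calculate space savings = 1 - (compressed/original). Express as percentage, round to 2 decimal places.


ratio = compressed/original = 6263/22800 = 0.274693
savings = 1 - ratio = 1 - 0.274693 = 0.725307
as a percentage: 0.725307 * 100 = 72.53%

Space savings = 1 - 6263/22800 = 72.53%


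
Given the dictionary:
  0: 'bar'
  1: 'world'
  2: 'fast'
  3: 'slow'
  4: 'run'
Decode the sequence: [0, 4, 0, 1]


Look up each index in the dictionary:
  0 -> 'bar'
  4 -> 'run'
  0 -> 'bar'
  1 -> 'world'

Decoded: "bar run bar world"


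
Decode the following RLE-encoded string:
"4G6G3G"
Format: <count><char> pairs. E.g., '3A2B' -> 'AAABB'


Expanding each <count><char> pair:
  4G -> 'GGGG'
  6G -> 'GGGGGG'
  3G -> 'GGG'

Decoded = GGGGGGGGGGGGG


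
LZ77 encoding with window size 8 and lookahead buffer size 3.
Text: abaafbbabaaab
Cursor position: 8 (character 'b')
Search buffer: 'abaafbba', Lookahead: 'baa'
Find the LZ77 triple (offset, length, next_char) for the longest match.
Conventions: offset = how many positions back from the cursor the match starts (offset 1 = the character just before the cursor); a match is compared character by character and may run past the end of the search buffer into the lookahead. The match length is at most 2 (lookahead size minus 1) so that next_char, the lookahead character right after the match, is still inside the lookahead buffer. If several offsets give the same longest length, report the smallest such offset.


Try each offset into the search buffer:
  offset=1 (pos 7, char 'a'): match length 0
  offset=2 (pos 6, char 'b'): match length 2
  offset=3 (pos 5, char 'b'): match length 1
  offset=4 (pos 4, char 'f'): match length 0
  offset=5 (pos 3, char 'a'): match length 0
  offset=6 (pos 2, char 'a'): match length 0
  offset=7 (pos 1, char 'b'): match length 2
  offset=8 (pos 0, char 'a'): match length 0
Longest match has length 2, found at offsets 2, 7; take the smallest, offset 2.
next_char = character at position 8 + 2 = 10 -> 'a'

Best match: offset=2, length=2 (matching 'ba' starting at position 6)
LZ77 triple: (2, 2, 'a')


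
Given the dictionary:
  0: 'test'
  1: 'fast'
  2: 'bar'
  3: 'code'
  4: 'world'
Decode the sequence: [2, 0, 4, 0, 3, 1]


Look up each index in the dictionary:
  2 -> 'bar'
  0 -> 'test'
  4 -> 'world'
  0 -> 'test'
  3 -> 'code'
  1 -> 'fast'

Decoded: "bar test world test code fast"


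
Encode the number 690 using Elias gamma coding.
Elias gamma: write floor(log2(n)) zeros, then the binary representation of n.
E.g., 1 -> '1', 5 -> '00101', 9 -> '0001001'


num_bits = floor(log2(690)) + 1 = 10
leading_zeros = num_bits - 1 = 9
binary(690) = 1010110010

Elias gamma(690) = '000000000' + '1010110010' = 0000000001010110010 (19 bits)


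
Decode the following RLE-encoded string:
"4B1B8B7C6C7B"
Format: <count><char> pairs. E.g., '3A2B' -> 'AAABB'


Expanding each <count><char> pair:
  4B -> 'BBBB'
  1B -> 'B'
  8B -> 'BBBBBBBB'
  7C -> 'CCCCCCC'
  6C -> 'CCCCCC'
  7B -> 'BBBBBBB'

Decoded = BBBBBBBBBBBBBCCCCCCCCCCCCCBBBBBBB


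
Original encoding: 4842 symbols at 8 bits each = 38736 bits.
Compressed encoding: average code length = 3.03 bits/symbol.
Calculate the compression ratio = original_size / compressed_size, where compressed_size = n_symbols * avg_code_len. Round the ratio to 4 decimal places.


original_size = n_symbols * orig_bits = 4842 * 8 = 38736 bits
compressed_size = n_symbols * avg_code_len = 4842 * 3.03 = 14671.26 bits
ratio = original_size / compressed_size = 38736 / 14671.26 = 2.6403

Compression ratio = 2.6403


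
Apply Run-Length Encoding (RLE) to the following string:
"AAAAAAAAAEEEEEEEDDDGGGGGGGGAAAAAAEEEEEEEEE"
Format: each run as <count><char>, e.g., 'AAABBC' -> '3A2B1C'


Scanning runs left to right:
  i=0: run of 'A' x 9 -> '9A'
  i=9: run of 'E' x 7 -> '7E'
  i=16: run of 'D' x 3 -> '3D'
  i=19: run of 'G' x 8 -> '8G'
  i=27: run of 'A' x 6 -> '6A'
  i=33: run of 'E' x 9 -> '9E'

RLE = 9A7E3D8G6A9E


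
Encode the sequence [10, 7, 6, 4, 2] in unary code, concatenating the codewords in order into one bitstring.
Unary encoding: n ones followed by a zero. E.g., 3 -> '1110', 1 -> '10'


Encode each number as n ones followed by a terminating 0:
  10 -> 11111111110 (11 bits)
  7 -> 11111110 (8 bits)
  6 -> 1111110 (7 bits)
  4 -> 11110 (5 bits)
  2 -> 110 (3 bits)
Total length = 11 + 8 + 7 + 5 + 3 = 34 bits.

Unary([10, 7, 6, 4, 2]) = 1111111111011111110111111011110110 (34 bits)


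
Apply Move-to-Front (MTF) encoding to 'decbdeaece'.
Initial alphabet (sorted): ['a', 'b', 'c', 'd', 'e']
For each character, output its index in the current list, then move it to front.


MTF encoding:
'd': index 3 in ['a', 'b', 'c', 'd', 'e'] -> ['d', 'a', 'b', 'c', 'e']
'e': index 4 in ['d', 'a', 'b', 'c', 'e'] -> ['e', 'd', 'a', 'b', 'c']
'c': index 4 in ['e', 'd', 'a', 'b', 'c'] -> ['c', 'e', 'd', 'a', 'b']
'b': index 4 in ['c', 'e', 'd', 'a', 'b'] -> ['b', 'c', 'e', 'd', 'a']
'd': index 3 in ['b', 'c', 'e', 'd', 'a'] -> ['d', 'b', 'c', 'e', 'a']
'e': index 3 in ['d', 'b', 'c', 'e', 'a'] -> ['e', 'd', 'b', 'c', 'a']
'a': index 4 in ['e', 'd', 'b', 'c', 'a'] -> ['a', 'e', 'd', 'b', 'c']
'e': index 1 in ['a', 'e', 'd', 'b', 'c'] -> ['e', 'a', 'd', 'b', 'c']
'c': index 4 in ['e', 'a', 'd', 'b', 'c'] -> ['c', 'e', 'a', 'd', 'b']
'e': index 1 in ['c', 'e', 'a', 'd', 'b'] -> ['e', 'c', 'a', 'd', 'b']


Output: [3, 4, 4, 4, 3, 3, 4, 1, 4, 1]


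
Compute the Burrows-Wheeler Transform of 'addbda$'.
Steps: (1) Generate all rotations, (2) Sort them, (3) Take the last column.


Rotations (sorted):
  0: $addbda -> last char: a
  1: a$addbd -> last char: d
  2: addbda$ -> last char: $
  3: bda$add -> last char: d
  4: da$addb -> last char: b
  5: dbda$ad -> last char: d
  6: ddbda$a -> last char: a


BWT = ad$dbda


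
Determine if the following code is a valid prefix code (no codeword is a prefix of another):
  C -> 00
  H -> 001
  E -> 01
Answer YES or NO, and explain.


Checking each pair (does one codeword prefix another?):
  C='00' vs H='001': prefix -- VIOLATION

NO -- this is NOT a valid prefix code. C (00) is a prefix of H (001).


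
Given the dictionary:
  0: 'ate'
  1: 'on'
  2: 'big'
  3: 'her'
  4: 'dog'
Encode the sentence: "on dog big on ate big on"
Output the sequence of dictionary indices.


Look up each word in the dictionary:
  'on' -> 1
  'dog' -> 4
  'big' -> 2
  'on' -> 1
  'ate' -> 0
  'big' -> 2
  'on' -> 1

Encoded: [1, 4, 2, 1, 0, 2, 1]


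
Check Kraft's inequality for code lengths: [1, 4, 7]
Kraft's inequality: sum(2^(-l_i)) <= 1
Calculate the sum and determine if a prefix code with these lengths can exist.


Sum = 2^(-1) + 2^(-4) + 2^(-7)
    = 0.5 + 0.0625 + 0.0078125
    = 73/128 = 0.5703125
Since 0.5703125 <= 1, Kraft's inequality IS satisfied.
A prefix code with these lengths CAN exist.

Kraft sum = 0.5703125. Satisfied.


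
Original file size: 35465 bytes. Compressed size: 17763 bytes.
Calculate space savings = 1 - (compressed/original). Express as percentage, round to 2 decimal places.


ratio = compressed/original = 17763/35465 = 0.50086
savings = 1 - ratio = 1 - 0.50086 = 0.49914
as a percentage: 0.49914 * 100 = 49.91%

Space savings = 1 - 17763/35465 = 49.91%


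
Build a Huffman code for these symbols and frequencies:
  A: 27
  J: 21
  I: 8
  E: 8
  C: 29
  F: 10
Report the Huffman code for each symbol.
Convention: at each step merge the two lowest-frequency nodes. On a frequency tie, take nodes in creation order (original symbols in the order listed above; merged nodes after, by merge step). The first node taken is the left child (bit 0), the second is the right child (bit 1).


Huffman tree construction:
Step 1: Merge I(8) + E(8) = 16
Step 2: Merge F(10) + (I+E)(16) = 26
Step 3: Merge J(21) + (F+(I+E))(26) = 47
Step 4: Merge A(27) + C(29) = 56
Step 5: Merge (J+(F+(I+E)))(47) + (A+C)(56) = 103
Read each symbol's code off the tree from the root (left child = 0, right child = 1).

Codes:
  A: 10 (length 2)
  J: 00 (length 2)
  I: 0110 (length 4)
  E: 0111 (length 4)
  C: 11 (length 2)
  F: 010 (length 3)
Average code length: 248/103 = 2.4078 bits/symbol


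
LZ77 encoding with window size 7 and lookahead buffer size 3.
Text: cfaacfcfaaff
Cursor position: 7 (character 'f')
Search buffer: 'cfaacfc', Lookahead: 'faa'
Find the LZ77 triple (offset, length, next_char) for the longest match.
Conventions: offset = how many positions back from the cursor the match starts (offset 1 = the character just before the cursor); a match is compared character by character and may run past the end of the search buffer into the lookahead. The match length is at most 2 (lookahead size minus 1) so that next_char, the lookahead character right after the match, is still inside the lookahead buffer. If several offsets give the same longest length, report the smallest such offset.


Try each offset into the search buffer:
  offset=1 (pos 6, char 'c'): match length 0
  offset=2 (pos 5, char 'f'): match length 1
  offset=3 (pos 4, char 'c'): match length 0
  offset=4 (pos 3, char 'a'): match length 0
  offset=5 (pos 2, char 'a'): match length 0
  offset=6 (pos 1, char 'f'): match length 2
  offset=7 (pos 0, char 'c'): match length 0
Longest match has length 2 at offset 6.
next_char = character at position 7 + 2 = 9 -> 'a'

Best match: offset=6, length=2 (matching 'fa' starting at position 1)
LZ77 triple: (6, 2, 'a')


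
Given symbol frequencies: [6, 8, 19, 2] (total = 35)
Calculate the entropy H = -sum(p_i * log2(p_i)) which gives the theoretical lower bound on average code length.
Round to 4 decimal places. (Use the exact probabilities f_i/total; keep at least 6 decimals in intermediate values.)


Per-symbol terms -p_i * log2(p_i) with p_i = f_i/35:
  p = 6/35 = 0.171429: log2(p) = -2.544321, -p*log2(p) = 0.436169
  p = 8/35 = 0.228571: log2(p) = -2.129283, -p*log2(p) = 0.486693
  p = 19/35 = 0.542857: log2(p) = -0.881356, -p*log2(p) = 0.478450
  p = 2/35 = 0.057143: log2(p) = -4.129283, -p*log2(p) = 0.235959
H = 0.436169 + 0.486693 + 0.478450 + 0.235959 = 1.637271

H = 1.6373 bits/symbol


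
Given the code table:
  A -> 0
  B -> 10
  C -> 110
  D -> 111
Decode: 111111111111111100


Decoding:
111 -> D
111 -> D
111 -> D
111 -> D
111 -> D
10 -> B
0 -> A


Result: DDDDDBA


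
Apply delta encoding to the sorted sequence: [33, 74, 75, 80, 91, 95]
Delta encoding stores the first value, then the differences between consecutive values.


First value: 33
Deltas:
  74 - 33 = 41
  75 - 74 = 1
  80 - 75 = 5
  91 - 80 = 11
  95 - 91 = 4


Delta encoded: [33, 41, 1, 5, 11, 4]


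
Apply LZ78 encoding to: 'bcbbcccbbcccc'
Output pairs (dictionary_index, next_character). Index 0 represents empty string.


LZ78 encoding steps:
Dictionary: {0: ''}
Step 1: w='' (idx 0), next='b' -> output (0, 'b'), add 'b' as idx 1
Step 2: w='' (idx 0), next='c' -> output (0, 'c'), add 'c' as idx 2
Step 3: w='b' (idx 1), next='b' -> output (1, 'b'), add 'bb' as idx 3
Step 4: w='c' (idx 2), next='c' -> output (2, 'c'), add 'cc' as idx 4
Step 5: w='c' (idx 2), next='b' -> output (2, 'b'), add 'cb' as idx 5
Step 6: w='b' (idx 1), next='c' -> output (1, 'c'), add 'bc' as idx 6
Step 7: w='cc' (idx 4), next='c' -> output (4, 'c'), add 'ccc' as idx 7


Encoded: [(0, 'b'), (0, 'c'), (1, 'b'), (2, 'c'), (2, 'b'), (1, 'c'), (4, 'c')]


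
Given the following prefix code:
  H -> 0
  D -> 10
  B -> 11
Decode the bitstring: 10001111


Decoding step by step:
Bits 10 -> D
Bits 0 -> H
Bits 0 -> H
Bits 11 -> B
Bits 11 -> B


Decoded message: DHHBB


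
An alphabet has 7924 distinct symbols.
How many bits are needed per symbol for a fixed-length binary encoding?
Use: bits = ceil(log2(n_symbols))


log2(7924) = 12.952
Bracket: 2^12 = 4096 < 7924 <= 2^13 = 8192
So ceil(log2(7924)) = 13

bits = ceil(log2(7924)) = ceil(12.952) = 13 bits


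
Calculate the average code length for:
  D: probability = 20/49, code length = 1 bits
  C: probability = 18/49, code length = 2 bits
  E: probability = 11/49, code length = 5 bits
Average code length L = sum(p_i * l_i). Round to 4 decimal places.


Weighted contributions p_i * l_i:
  D: (20/49) * 1 = 20/49
  C: (18/49) * 2 = 36/49
  E: (11/49) * 5 = 55/49
Sum = (20 + 36 + 55)/49 = 111/49

L = 111/49 = 2.2653 bits/symbol


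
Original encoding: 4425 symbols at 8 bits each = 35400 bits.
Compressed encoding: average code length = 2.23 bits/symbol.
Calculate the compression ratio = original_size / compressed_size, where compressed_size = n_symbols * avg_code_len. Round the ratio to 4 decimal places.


original_size = n_symbols * orig_bits = 4425 * 8 = 35400 bits
compressed_size = n_symbols * avg_code_len = 4425 * 2.23 = 9867.75 bits
ratio = original_size / compressed_size = 35400 / 9867.75 = 3.5874

Compression ratio = 3.5874


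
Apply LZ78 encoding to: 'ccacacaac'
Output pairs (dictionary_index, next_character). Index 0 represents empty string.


LZ78 encoding steps:
Dictionary: {0: ''}
Step 1: w='' (idx 0), next='c' -> output (0, 'c'), add 'c' as idx 1
Step 2: w='c' (idx 1), next='a' -> output (1, 'a'), add 'ca' as idx 2
Step 3: w='ca' (idx 2), next='c' -> output (2, 'c'), add 'cac' as idx 3
Step 4: w='' (idx 0), next='a' -> output (0, 'a'), add 'a' as idx 4
Step 5: w='a' (idx 4), next='c' -> output (4, 'c'), add 'ac' as idx 5


Encoded: [(0, 'c'), (1, 'a'), (2, 'c'), (0, 'a'), (4, 'c')]


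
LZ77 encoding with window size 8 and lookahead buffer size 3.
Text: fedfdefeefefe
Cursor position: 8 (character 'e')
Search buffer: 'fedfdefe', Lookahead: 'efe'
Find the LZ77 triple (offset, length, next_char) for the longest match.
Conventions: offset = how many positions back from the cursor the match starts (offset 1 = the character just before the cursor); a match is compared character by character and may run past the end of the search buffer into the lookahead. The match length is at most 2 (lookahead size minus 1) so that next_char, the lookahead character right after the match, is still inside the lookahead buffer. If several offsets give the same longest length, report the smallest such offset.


Try each offset into the search buffer:
  offset=1 (pos 7, char 'e'): match length 1
  offset=2 (pos 6, char 'f'): match length 0
  offset=3 (pos 5, char 'e'): match length 2
  offset=4 (pos 4, char 'd'): match length 0
  offset=5 (pos 3, char 'f'): match length 0
  offset=6 (pos 2, char 'd'): match length 0
  offset=7 (pos 1, char 'e'): match length 1
  offset=8 (pos 0, char 'f'): match length 0
Longest match has length 2 at offset 3.
next_char = character at position 8 + 2 = 10 -> 'e'

Best match: offset=3, length=2 (matching 'ef' starting at position 5)
LZ77 triple: (3, 2, 'e')


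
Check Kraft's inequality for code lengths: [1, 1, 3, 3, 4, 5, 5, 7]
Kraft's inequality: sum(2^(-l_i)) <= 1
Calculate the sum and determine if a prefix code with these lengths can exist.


Sum = 2^(-1) + 2^(-1) + 2^(-3) + 2^(-3) + 2^(-4) + 2^(-5) + 2^(-5) + 2^(-7)
    = 0.5 + 0.5 + 0.125 + 0.125 + 0.0625 + 0.03125 + 0.03125 + 0.0078125
    = 177/128 = 1.3828125
Since 1.3828125 > 1, Kraft's inequality is NOT satisfied.
A prefix code with these lengths CANNOT exist.

Kraft sum = 1.3828125. Not satisfied.


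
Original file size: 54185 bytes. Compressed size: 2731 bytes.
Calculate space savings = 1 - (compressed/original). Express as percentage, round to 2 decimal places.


ratio = compressed/original = 2731/54185 = 0.050401
savings = 1 - ratio = 1 - 0.050401 = 0.949599
as a percentage: 0.949599 * 100 = 94.96%

Space savings = 1 - 2731/54185 = 94.96%


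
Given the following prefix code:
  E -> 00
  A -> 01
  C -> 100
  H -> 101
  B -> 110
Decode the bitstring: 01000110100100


Decoding step by step:
Bits 01 -> A
Bits 00 -> E
Bits 01 -> A
Bits 101 -> H
Bits 00 -> E
Bits 100 -> C


Decoded message: AEAHEC


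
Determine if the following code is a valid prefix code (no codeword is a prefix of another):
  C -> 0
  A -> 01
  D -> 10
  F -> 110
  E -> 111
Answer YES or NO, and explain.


Checking each pair (does one codeword prefix another?):
  C='0' vs A='01': prefix -- VIOLATION

NO -- this is NOT a valid prefix code. C (0) is a prefix of A (01).


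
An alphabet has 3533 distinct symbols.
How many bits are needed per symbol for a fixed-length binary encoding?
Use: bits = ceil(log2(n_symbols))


log2(3533) = 11.7867
Bracket: 2^11 = 2048 < 3533 <= 2^12 = 4096
So ceil(log2(3533)) = 12

bits = ceil(log2(3533)) = ceil(11.7867) = 12 bits


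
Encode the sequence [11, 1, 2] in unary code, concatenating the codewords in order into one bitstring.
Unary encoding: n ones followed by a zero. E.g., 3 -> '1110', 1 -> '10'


Encode each number as n ones followed by a terminating 0:
  11 -> 111111111110 (12 bits)
  1 -> 10 (2 bits)
  2 -> 110 (3 bits)
Total length = 12 + 2 + 3 = 17 bits.

Unary([11, 1, 2]) = 11111111111010110 (17 bits)


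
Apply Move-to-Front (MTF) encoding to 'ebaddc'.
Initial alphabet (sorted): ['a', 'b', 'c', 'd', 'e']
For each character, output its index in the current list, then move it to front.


MTF encoding:
'e': index 4 in ['a', 'b', 'c', 'd', 'e'] -> ['e', 'a', 'b', 'c', 'd']
'b': index 2 in ['e', 'a', 'b', 'c', 'd'] -> ['b', 'e', 'a', 'c', 'd']
'a': index 2 in ['b', 'e', 'a', 'c', 'd'] -> ['a', 'b', 'e', 'c', 'd']
'd': index 4 in ['a', 'b', 'e', 'c', 'd'] -> ['d', 'a', 'b', 'e', 'c']
'd': index 0 in ['d', 'a', 'b', 'e', 'c'] -> ['d', 'a', 'b', 'e', 'c']
'c': index 4 in ['d', 'a', 'b', 'e', 'c'] -> ['c', 'd', 'a', 'b', 'e']


Output: [4, 2, 2, 4, 0, 4]


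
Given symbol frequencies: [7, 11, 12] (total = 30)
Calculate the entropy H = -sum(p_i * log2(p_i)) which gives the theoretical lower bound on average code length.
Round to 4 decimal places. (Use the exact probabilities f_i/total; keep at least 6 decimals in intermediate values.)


Per-symbol terms -p_i * log2(p_i) with p_i = f_i/30:
  p = 7/30 = 0.233333: log2(p) = -2.099536, -p*log2(p) = 0.489892
  p = 11/30 = 0.366667: log2(p) = -1.447459, -p*log2(p) = 0.530735
  p = 12/30 = 0.400000: log2(p) = -1.321928, -p*log2(p) = 0.528771
H = 0.489892 + 0.530735 + 0.528771 = 1.549398

H = 1.5494 bits/symbol


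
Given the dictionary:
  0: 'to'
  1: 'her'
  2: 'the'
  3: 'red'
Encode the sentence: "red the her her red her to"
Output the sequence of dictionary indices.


Look up each word in the dictionary:
  'red' -> 3
  'the' -> 2
  'her' -> 1
  'her' -> 1
  'red' -> 3
  'her' -> 1
  'to' -> 0

Encoded: [3, 2, 1, 1, 3, 1, 0]


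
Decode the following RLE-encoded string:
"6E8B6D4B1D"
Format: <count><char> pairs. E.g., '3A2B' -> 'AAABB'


Expanding each <count><char> pair:
  6E -> 'EEEEEE'
  8B -> 'BBBBBBBB'
  6D -> 'DDDDDD'
  4B -> 'BBBB'
  1D -> 'D'

Decoded = EEEEEEBBBBBBBBDDDDDDBBBBD


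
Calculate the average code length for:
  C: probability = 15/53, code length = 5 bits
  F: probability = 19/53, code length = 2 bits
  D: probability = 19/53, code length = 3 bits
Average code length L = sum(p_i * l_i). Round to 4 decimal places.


Weighted contributions p_i * l_i:
  C: (15/53) * 5 = 75/53
  F: (19/53) * 2 = 38/53
  D: (19/53) * 3 = 57/53
Sum = (75 + 38 + 57)/53 = 170/53

L = 170/53 = 3.2075 bits/symbol


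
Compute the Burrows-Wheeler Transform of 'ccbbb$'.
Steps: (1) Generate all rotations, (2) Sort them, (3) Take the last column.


Rotations (sorted):
  0: $ccbbb -> last char: b
  1: b$ccbb -> last char: b
  2: bb$ccb -> last char: b
  3: bbb$cc -> last char: c
  4: cbbb$c -> last char: c
  5: ccbbb$ -> last char: $


BWT = bbbcc$


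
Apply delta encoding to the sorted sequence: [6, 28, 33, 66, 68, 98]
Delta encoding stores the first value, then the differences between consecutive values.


First value: 6
Deltas:
  28 - 6 = 22
  33 - 28 = 5
  66 - 33 = 33
  68 - 66 = 2
  98 - 68 = 30


Delta encoded: [6, 22, 5, 33, 2, 30]


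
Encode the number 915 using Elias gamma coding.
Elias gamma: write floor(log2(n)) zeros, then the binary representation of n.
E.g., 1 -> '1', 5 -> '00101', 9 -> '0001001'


num_bits = floor(log2(915)) + 1 = 10
leading_zeros = num_bits - 1 = 9
binary(915) = 1110010011

Elias gamma(915) = '000000000' + '1110010011' = 0000000001110010011 (19 bits)


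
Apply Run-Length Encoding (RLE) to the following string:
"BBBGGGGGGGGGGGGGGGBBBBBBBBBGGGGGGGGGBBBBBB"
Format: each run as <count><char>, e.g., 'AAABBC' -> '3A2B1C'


Scanning runs left to right:
  i=0: run of 'B' x 3 -> '3B'
  i=3: run of 'G' x 15 -> '15G'
  i=18: run of 'B' x 9 -> '9B'
  i=27: run of 'G' x 9 -> '9G'
  i=36: run of 'B' x 6 -> '6B'

RLE = 3B15G9B9G6B


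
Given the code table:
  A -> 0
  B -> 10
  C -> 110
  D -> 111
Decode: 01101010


Decoding:
0 -> A
110 -> C
10 -> B
10 -> B


Result: ACBB


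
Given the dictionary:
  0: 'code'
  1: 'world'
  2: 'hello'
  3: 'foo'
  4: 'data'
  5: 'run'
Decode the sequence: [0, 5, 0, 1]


Look up each index in the dictionary:
  0 -> 'code'
  5 -> 'run'
  0 -> 'code'
  1 -> 'world'

Decoded: "code run code world"


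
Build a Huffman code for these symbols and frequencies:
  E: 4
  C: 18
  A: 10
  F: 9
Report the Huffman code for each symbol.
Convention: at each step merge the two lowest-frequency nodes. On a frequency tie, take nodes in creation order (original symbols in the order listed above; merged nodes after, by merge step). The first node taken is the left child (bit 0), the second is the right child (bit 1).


Huffman tree construction:
Step 1: Merge E(4) + F(9) = 13
Step 2: Merge A(10) + (E+F)(13) = 23
Step 3: Merge C(18) + (A+(E+F))(23) = 41
Read each symbol's code off the tree from the root (left child = 0, right child = 1).

Codes:
  E: 110 (length 3)
  C: 0 (length 1)
  A: 10 (length 2)
  F: 111 (length 3)
Average code length: 77/41 = 1.8780 bits/symbol


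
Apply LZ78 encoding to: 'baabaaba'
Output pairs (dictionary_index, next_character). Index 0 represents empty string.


LZ78 encoding steps:
Dictionary: {0: ''}
Step 1: w='' (idx 0), next='b' -> output (0, 'b'), add 'b' as idx 1
Step 2: w='' (idx 0), next='a' -> output (0, 'a'), add 'a' as idx 2
Step 3: w='a' (idx 2), next='b' -> output (2, 'b'), add 'ab' as idx 3
Step 4: w='a' (idx 2), next='a' -> output (2, 'a'), add 'aa' as idx 4
Step 5: w='b' (idx 1), next='a' -> output (1, 'a'), add 'ba' as idx 5


Encoded: [(0, 'b'), (0, 'a'), (2, 'b'), (2, 'a'), (1, 'a')]


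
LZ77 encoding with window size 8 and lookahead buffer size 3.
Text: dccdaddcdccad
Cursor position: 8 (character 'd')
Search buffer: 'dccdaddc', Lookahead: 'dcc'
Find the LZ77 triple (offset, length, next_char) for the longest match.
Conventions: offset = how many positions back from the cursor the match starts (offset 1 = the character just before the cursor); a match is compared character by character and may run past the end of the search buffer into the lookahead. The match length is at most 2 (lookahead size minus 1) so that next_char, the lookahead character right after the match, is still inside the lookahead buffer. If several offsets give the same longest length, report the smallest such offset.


Try each offset into the search buffer:
  offset=1 (pos 7, char 'c'): match length 0
  offset=2 (pos 6, char 'd'): match length 2
  offset=3 (pos 5, char 'd'): match length 1
  offset=4 (pos 4, char 'a'): match length 0
  offset=5 (pos 3, char 'd'): match length 1
  offset=6 (pos 2, char 'c'): match length 0
  offset=7 (pos 1, char 'c'): match length 0
  offset=8 (pos 0, char 'd'): match length 2
Longest match has length 2, found at offsets 2, 8; take the smallest, offset 2.
next_char = character at position 8 + 2 = 10 -> 'c'

Best match: offset=2, length=2 (matching 'dc' starting at position 6)
LZ77 triple: (2, 2, 'c')


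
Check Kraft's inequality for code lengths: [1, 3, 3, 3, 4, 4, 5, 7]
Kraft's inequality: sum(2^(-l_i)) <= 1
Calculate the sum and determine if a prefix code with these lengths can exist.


Sum = 2^(-1) + 2^(-3) + 2^(-3) + 2^(-3) + 2^(-4) + 2^(-4) + 2^(-5) + 2^(-7)
    = 0.5 + 0.125 + 0.125 + 0.125 + 0.0625 + 0.0625 + 0.03125 + 0.0078125
    = 133/128 = 1.0390625
Since 1.0390625 > 1, Kraft's inequality is NOT satisfied.
A prefix code with these lengths CANNOT exist.

Kraft sum = 1.0390625. Not satisfied.


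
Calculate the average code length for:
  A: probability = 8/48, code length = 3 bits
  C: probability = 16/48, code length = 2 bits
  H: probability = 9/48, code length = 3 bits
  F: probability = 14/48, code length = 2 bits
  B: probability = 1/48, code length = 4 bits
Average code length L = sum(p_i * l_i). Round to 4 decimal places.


Weighted contributions p_i * l_i:
  A: (8/48) * 3 = 24/48
  C: (16/48) * 2 = 32/48
  H: (9/48) * 3 = 27/48
  F: (14/48) * 2 = 28/48
  B: (1/48) * 4 = 4/48
Sum = (24 + 32 + 27 + 28 + 4)/48 = 115/48

L = 115/48 = 2.3958 bits/symbol


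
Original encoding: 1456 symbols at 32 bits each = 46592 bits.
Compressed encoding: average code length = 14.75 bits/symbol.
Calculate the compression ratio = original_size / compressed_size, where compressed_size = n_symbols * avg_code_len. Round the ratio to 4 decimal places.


original_size = n_symbols * orig_bits = 1456 * 32 = 46592 bits
compressed_size = n_symbols * avg_code_len = 1456 * 14.75 = 21476.0 bits
ratio = original_size / compressed_size = 46592 / 21476.0 = 2.1695

Compression ratio = 2.1695


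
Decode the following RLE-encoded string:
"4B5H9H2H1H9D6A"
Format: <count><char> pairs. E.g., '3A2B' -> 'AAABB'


Expanding each <count><char> pair:
  4B -> 'BBBB'
  5H -> 'HHHHH'
  9H -> 'HHHHHHHHH'
  2H -> 'HH'
  1H -> 'H'
  9D -> 'DDDDDDDDD'
  6A -> 'AAAAAA'

Decoded = BBBBHHHHHHHHHHHHHHHHHDDDDDDDDDAAAAAA


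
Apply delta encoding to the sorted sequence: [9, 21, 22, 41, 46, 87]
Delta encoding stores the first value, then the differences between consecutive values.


First value: 9
Deltas:
  21 - 9 = 12
  22 - 21 = 1
  41 - 22 = 19
  46 - 41 = 5
  87 - 46 = 41


Delta encoded: [9, 12, 1, 19, 5, 41]


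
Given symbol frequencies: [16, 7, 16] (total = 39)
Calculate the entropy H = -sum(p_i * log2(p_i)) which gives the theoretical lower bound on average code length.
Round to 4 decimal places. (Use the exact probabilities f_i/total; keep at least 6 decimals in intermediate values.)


Per-symbol terms -p_i * log2(p_i) with p_i = f_i/39:
  p = 16/39 = 0.410256: log2(p) = -1.285402, -p*log2(p) = 0.527345
  p = 7/39 = 0.179487: log2(p) = -2.478047, -p*log2(p) = 0.444778
  p = 16/39 = 0.410256: log2(p) = -1.285402, -p*log2(p) = 0.527345
H = 0.527345 + 0.444778 + 0.527345 = 1.499468

H = 1.4995 bits/symbol


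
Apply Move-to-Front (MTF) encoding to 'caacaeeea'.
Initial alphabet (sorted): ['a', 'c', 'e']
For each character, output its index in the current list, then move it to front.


MTF encoding:
'c': index 1 in ['a', 'c', 'e'] -> ['c', 'a', 'e']
'a': index 1 in ['c', 'a', 'e'] -> ['a', 'c', 'e']
'a': index 0 in ['a', 'c', 'e'] -> ['a', 'c', 'e']
'c': index 1 in ['a', 'c', 'e'] -> ['c', 'a', 'e']
'a': index 1 in ['c', 'a', 'e'] -> ['a', 'c', 'e']
'e': index 2 in ['a', 'c', 'e'] -> ['e', 'a', 'c']
'e': index 0 in ['e', 'a', 'c'] -> ['e', 'a', 'c']
'e': index 0 in ['e', 'a', 'c'] -> ['e', 'a', 'c']
'a': index 1 in ['e', 'a', 'c'] -> ['a', 'e', 'c']


Output: [1, 1, 0, 1, 1, 2, 0, 0, 1]


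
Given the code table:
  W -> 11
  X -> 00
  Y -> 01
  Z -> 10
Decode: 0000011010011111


Decoding:
00 -> X
00 -> X
01 -> Y
10 -> Z
10 -> Z
01 -> Y
11 -> W
11 -> W


Result: XXYZZYWW


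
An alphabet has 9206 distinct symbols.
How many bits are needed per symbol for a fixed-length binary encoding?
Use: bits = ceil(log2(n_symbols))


log2(9206) = 13.1684
Bracket: 2^13 = 8192 < 9206 <= 2^14 = 16384
So ceil(log2(9206)) = 14

bits = ceil(log2(9206)) = ceil(13.1684) = 14 bits


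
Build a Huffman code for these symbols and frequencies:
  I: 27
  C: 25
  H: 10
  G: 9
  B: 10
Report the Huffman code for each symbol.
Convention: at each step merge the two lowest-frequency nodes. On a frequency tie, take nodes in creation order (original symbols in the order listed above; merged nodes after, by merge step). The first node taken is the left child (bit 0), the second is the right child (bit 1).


Huffman tree construction:
Step 1: Merge G(9) + H(10) = 19
Step 2: Merge B(10) + (G+H)(19) = 29
Step 3: Merge C(25) + I(27) = 52
Step 4: Merge (B+(G+H))(29) + (C+I)(52) = 81
Read each symbol's code off the tree from the root (left child = 0, right child = 1).

Codes:
  I: 11 (length 2)
  C: 10 (length 2)
  H: 011 (length 3)
  G: 010 (length 3)
  B: 00 (length 2)
Average code length: 181/81 = 2.2346 bits/symbol


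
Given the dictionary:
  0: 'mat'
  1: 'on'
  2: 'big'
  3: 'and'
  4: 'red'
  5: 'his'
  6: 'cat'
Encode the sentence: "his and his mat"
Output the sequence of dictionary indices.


Look up each word in the dictionary:
  'his' -> 5
  'and' -> 3
  'his' -> 5
  'mat' -> 0

Encoded: [5, 3, 5, 0]


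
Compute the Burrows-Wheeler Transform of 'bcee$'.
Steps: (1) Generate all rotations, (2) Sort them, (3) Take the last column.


Rotations (sorted):
  0: $bcee -> last char: e
  1: bcee$ -> last char: $
  2: cee$b -> last char: b
  3: e$bce -> last char: e
  4: ee$bc -> last char: c


BWT = e$bec


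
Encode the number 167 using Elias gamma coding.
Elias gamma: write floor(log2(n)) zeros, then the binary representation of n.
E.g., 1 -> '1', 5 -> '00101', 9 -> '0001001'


num_bits = floor(log2(167)) + 1 = 8
leading_zeros = num_bits - 1 = 7
binary(167) = 10100111

Elias gamma(167) = '0000000' + '10100111' = 000000010100111 (15 bits)


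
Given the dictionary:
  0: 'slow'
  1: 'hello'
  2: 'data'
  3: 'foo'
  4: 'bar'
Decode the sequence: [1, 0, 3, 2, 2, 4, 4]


Look up each index in the dictionary:
  1 -> 'hello'
  0 -> 'slow'
  3 -> 'foo'
  2 -> 'data'
  2 -> 'data'
  4 -> 'bar'
  4 -> 'bar'

Decoded: "hello slow foo data data bar bar"


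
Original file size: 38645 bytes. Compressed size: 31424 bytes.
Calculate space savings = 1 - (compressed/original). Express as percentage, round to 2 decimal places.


ratio = compressed/original = 31424/38645 = 0.813145
savings = 1 - ratio = 1 - 0.813145 = 0.186855
as a percentage: 0.186855 * 100 = 18.69%

Space savings = 1 - 31424/38645 = 18.69%


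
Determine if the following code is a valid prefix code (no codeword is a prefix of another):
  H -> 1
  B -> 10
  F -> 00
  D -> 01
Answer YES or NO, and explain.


Checking each pair (does one codeword prefix another?):
  H='1' vs B='10': prefix -- VIOLATION

NO -- this is NOT a valid prefix code. H (1) is a prefix of B (10).


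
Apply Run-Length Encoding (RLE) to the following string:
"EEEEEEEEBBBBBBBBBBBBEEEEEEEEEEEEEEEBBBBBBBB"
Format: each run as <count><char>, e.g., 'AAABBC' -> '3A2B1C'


Scanning runs left to right:
  i=0: run of 'E' x 8 -> '8E'
  i=8: run of 'B' x 12 -> '12B'
  i=20: run of 'E' x 15 -> '15E'
  i=35: run of 'B' x 8 -> '8B'

RLE = 8E12B15E8B


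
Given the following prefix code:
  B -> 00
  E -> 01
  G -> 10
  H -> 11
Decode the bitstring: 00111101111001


Decoding step by step:
Bits 00 -> B
Bits 11 -> H
Bits 11 -> H
Bits 01 -> E
Bits 11 -> H
Bits 10 -> G
Bits 01 -> E


Decoded message: BHHEHGE


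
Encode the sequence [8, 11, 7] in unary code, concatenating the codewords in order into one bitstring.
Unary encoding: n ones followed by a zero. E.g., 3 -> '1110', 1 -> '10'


Encode each number as n ones followed by a terminating 0:
  8 -> 111111110 (9 bits)
  11 -> 111111111110 (12 bits)
  7 -> 11111110 (8 bits)
Total length = 9 + 12 + 8 = 29 bits.

Unary([8, 11, 7]) = 11111111011111111111011111110 (29 bits)


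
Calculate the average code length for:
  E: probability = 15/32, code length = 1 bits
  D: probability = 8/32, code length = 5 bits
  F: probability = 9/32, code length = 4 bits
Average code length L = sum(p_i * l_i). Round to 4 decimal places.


Weighted contributions p_i * l_i:
  E: (15/32) * 1 = 15/32
  D: (8/32) * 5 = 40/32
  F: (9/32) * 4 = 36/32
Sum = (15 + 40 + 36)/32 = 91/32

L = 91/32 = 2.8438 bits/symbol


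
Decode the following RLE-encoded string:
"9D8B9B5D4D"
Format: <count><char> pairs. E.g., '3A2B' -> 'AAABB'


Expanding each <count><char> pair:
  9D -> 'DDDDDDDDD'
  8B -> 'BBBBBBBB'
  9B -> 'BBBBBBBBB'
  5D -> 'DDDDD'
  4D -> 'DDDD'

Decoded = DDDDDDDDDBBBBBBBBBBBBBBBBBDDDDDDDDD


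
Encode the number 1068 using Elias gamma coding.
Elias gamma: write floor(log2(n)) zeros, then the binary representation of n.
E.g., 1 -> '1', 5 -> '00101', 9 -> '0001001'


num_bits = floor(log2(1068)) + 1 = 11
leading_zeros = num_bits - 1 = 10
binary(1068) = 10000101100

Elias gamma(1068) = '0000000000' + '10000101100' = 000000000010000101100 (21 bits)
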